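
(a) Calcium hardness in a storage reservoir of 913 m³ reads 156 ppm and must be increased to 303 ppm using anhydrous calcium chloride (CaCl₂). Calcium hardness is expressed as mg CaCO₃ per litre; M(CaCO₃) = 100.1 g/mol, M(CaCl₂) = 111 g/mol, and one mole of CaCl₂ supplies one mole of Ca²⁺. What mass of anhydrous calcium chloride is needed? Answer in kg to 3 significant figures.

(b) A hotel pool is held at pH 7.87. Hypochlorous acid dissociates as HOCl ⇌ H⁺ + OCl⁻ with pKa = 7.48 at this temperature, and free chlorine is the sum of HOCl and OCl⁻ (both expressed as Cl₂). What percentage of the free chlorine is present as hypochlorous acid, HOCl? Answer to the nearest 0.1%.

(a) Volume: 913 m³ = 913,000 L.
(a) Hardness to add: (303 − 156) = 147 mg/L as CaCO₃ × 913,000 L = 134,200 g as CaCO₃.
(a) Moles of Ca²⁺ (1 mol Ca²⁺ ≡ 1 mol CaCO₃): 134,200 / 100.1 g/mol = 1341 mol.
(a) Mass of CaCl₂: 1341 × 111 = 148,800 g.

(b) [OCl⁻]/[HOCl] = 10^(pH − pKa) = 10^(7.87 − 7.48) = 10^0.39 = 2.455.
(b) Fraction as HOCl = 1 / (1 + 2.455) = 0.2895.

(a) 149 kg; (b) 28.9%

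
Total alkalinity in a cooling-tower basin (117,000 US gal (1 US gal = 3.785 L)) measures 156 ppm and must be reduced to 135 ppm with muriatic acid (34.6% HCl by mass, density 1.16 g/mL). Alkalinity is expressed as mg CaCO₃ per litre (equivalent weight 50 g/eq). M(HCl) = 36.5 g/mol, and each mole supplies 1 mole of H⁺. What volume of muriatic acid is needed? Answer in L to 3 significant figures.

Volume: 117,000 US gal × 3.785 L/gal = 442,845 L.
Alkalinity to neutralize: (156 − 135) = 21 mg/L as CaCO₃ × 442,845 L = 9300 g as CaCO₃.
Equivalents of H⁺ required: 9300 ÷ 50 g/eq = 186 eq = 186 mol HCl.
Mass of HCl: 186 × 36.5 = 6789 g.
Mass of 34.6% solution: 6789 / 0.346 = 19,620 g.
Volume: 19,620 g ÷ 1.16 g/mL = 16,910 mL.

16.9 L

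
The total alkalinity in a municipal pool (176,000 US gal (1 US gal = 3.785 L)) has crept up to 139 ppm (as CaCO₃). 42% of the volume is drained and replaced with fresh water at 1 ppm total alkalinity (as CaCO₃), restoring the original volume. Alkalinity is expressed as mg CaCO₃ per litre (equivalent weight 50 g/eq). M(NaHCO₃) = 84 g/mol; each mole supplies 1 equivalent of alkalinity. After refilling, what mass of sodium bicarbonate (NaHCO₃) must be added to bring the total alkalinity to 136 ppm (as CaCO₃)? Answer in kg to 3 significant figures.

61.5 kg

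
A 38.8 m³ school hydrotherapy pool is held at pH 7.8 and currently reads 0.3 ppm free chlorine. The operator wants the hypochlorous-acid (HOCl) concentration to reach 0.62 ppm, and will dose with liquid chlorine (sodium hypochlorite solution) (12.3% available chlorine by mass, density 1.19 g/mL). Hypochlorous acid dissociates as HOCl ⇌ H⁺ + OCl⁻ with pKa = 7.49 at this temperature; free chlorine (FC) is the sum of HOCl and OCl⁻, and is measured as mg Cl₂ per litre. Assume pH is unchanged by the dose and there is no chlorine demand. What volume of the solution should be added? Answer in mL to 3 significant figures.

Volume: 38.8 m³ = 38,800 L.
[OCl⁻]/[HOCl] = 10^(pH − pKa) = 10^(7.8 − 7.49) = 2.042; fraction as HOCl = 1/(1 + 2.042) = 0.3288.
Free chlorine required for 0.62 ppm HOCl: 0.62 / 0.3288 = 1.886 ppm.
FC to add: 1.886 − 0.3 = 1.586 mg/L as Cl₂.
Cl₂ equivalent: 1.586 mg/L × 38,800 L = 61.53 g.
Product at 12.3% available Cl: 61.53 / 0.123 = 500.3 g.
Volume: 500.3 g ÷ 1.19 g/mL = 420.4 mL.

420 mL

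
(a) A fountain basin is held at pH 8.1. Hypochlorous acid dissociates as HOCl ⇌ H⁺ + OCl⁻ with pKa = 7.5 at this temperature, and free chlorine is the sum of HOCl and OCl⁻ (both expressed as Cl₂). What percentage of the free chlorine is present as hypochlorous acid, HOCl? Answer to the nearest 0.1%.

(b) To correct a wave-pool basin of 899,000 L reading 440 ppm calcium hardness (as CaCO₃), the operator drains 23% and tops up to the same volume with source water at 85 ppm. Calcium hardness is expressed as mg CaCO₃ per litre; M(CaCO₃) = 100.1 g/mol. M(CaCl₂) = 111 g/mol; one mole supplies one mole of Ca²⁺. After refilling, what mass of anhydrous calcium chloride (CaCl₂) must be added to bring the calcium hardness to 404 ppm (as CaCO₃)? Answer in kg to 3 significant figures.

(a) [OCl⁻]/[HOCl] = 10^(pH − pKa) = 10^(8.1 − 7.5) = 10^0.60 = 3.981.
(a) Fraction as HOCl = 1 / (1 + 3.981) = 0.2008.

(b) After draining 23% and refilling: 440 × 0.77 + 85 × 0.23 = 358.35 ppm.
(b) Deficit to target: 404 − 358.35 = 45.65 mg/L.
(b) As CaCO₃: 45.65 mg/L × 899,000 L = 41,040 g; ÷ 100.1 = 410 mol Ca²⁺.
(b) Mass: 410 × 111 = 45,510 g.

(a) 20.1%; (b) 45.5 kg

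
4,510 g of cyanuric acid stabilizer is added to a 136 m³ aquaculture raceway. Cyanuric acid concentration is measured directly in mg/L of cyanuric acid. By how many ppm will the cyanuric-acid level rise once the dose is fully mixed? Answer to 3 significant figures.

Volume: 136 m³ = 136,000 L.
Rise: 4,510 g / 136,000 L × 1000 = 33.16 mg/L.

33.2 ppm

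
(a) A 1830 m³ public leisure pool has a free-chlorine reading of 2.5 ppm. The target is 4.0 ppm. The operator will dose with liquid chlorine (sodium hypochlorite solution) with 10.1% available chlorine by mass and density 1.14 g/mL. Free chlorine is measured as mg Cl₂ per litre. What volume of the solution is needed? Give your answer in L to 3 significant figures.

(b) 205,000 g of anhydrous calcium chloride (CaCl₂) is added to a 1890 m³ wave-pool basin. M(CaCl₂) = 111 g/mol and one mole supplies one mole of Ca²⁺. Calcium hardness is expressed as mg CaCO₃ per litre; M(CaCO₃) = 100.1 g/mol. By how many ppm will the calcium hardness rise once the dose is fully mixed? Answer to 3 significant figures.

(a) 23.8 L; (b) 97.8 ppm

(a) Volume: 1830 m³ = 1,830,000 L.
(a) Chlorine deficit: 4.0 − 2.5 = 1.5 ppm = 1.5 mg/L as Cl₂.
(a) Cl₂ equivalent needed: 1.5 mg/L × 1,830,000 L = 2,745,000 mg = 2745 g.
(a) Product at 10.1% available chlorine: 2745 / 0.101 = 27,180 g.
(a) Volume at density 1.14 g/mL: 27,180 g ÷ 1.14 g/mL = 23,840 mL.

(b) Volume: 1890 m³ = 1,890,000 L.
(b) Moles of Ca²⁺: 205,000 g ÷ 111 g/mol = 1847 mol.
(b) As CaCO₃: 1847 mol × 100.1 g/mol = 184,900 g.
(b) Rise: 184,900 g / 1,890,000 L × 1000 = 97.81 mg/L.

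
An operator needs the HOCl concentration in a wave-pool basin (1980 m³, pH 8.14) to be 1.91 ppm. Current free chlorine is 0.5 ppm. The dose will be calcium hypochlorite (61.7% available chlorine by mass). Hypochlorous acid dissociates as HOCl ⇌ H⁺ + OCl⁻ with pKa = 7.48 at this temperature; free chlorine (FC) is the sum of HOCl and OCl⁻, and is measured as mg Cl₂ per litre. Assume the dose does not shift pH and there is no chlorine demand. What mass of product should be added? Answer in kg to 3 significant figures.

Volume: 1980 m³ = 1,980,000 L.
[OCl⁻]/[HOCl] = 10^(pH − pKa) = 10^(8.14 − 7.48) = 4.571; fraction as HOCl = 1/(1 + 4.571) = 0.1795.
Free chlorine required for 1.91 ppm HOCl: 1.91 / 0.1795 = 10.64 ppm.
FC to add: 10.64 − 0.5 = 10.14 mg/L as Cl₂.
Cl₂ equivalent: 10.14 mg/L × 1,980,000 L = 20,080 g.
Product at 61.7% available Cl: 20,080 / 0.617 = 32,540 g.

32.5 kg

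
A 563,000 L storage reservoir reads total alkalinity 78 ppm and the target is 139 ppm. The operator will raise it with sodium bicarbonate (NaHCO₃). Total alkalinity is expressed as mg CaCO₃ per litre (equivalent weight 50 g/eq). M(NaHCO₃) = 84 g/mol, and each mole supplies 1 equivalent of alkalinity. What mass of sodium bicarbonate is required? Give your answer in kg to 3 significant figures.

57.7 kg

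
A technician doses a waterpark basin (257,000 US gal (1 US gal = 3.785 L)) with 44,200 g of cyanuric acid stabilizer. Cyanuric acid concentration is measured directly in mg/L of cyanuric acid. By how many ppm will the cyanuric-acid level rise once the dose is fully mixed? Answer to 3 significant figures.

Volume: 257,000 US gal × 3.785 L/gal = 972,745 L.
Rise: 44,200 g / 972,745 L × 1000 = 45.44 mg/L.

45.4 ppm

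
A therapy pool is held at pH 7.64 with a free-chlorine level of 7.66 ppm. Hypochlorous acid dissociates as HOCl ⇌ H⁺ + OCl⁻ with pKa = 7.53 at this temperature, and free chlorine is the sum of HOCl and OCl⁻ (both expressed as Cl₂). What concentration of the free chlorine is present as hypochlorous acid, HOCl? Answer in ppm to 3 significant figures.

[OCl⁻]/[HOCl] = 10^(pH − pKa) = 10^(7.64 − 7.53) = 10^0.11 = 1.288.
Fraction as HOCl = 1 / (1 + 1.288) = 0.437.
HOCl = 0.437 × 7.66 ppm = 3.348 ppm.

3.35 ppm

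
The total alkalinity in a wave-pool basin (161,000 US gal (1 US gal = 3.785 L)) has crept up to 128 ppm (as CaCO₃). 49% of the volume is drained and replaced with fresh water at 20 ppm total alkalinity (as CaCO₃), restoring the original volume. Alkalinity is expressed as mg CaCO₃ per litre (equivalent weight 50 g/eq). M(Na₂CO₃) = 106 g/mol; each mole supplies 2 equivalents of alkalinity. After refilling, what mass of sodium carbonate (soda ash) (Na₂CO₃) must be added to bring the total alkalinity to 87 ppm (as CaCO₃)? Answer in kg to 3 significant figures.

Volume: 161,000 US gal × 3.785 L/gal = 609,385 L.
After draining 49% and refilling: 128 × 0.51 + 20 × 0.49 = 75.08 ppm.
Deficit to target: 87 − 75.08 = 11.92 mg/L.
As CaCO₃: 11.92 mg/L × 609,385 L = 7264 g; ÷ 50 g/eq ÷ 2 = 72.64 mol Na₂CO₃.
Mass: 72.64 × 106 = 7700 g.

7.70 kg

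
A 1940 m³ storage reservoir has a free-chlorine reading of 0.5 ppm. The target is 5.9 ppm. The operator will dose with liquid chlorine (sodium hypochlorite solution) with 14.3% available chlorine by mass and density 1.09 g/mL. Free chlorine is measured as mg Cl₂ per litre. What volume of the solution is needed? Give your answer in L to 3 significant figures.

67.2 L

Volume: 1940 m³ = 1,940,000 L.
Chlorine deficit: 5.9 − 0.5 = 5.4 ppm = 5.4 mg/L as Cl₂.
Cl₂ equivalent needed: 5.4 mg/L × 1,940,000 L = 10,480,000 mg = 10,480 g.
Product at 14.3% available chlorine: 10,480 / 0.143 = 73,260 g.
Volume at density 1.09 g/mL: 73,260 g ÷ 1.09 g/mL = 67,210 mL.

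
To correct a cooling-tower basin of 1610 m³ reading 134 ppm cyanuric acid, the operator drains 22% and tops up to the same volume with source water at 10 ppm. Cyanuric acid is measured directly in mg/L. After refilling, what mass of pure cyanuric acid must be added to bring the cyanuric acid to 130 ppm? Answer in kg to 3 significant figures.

37.5 kg

Volume: 1610 m³ = 1,610,000 L.
After draining 22% and refilling: 134 × 0.78 + 10 × 0.22 = 106.72 ppm.
Deficit to target: 130 − 106.72 = 23.28 mg/L.
Mass: 23.28 mg/L × 1,610,000 L = 37,480 g cyanuric acid.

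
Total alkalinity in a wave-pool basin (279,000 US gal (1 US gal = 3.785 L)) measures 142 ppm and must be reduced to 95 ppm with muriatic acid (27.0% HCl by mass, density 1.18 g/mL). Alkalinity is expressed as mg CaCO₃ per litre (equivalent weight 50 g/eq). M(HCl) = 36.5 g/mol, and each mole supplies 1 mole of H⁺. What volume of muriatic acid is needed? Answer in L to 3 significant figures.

114 L

Volume: 279,000 US gal × 3.785 L/gal = 1,056,015 L.
Alkalinity to neutralize: (142 − 95) = 47 mg/L as CaCO₃ × 1,056,015 L = 49,630 g as CaCO₃.
Equivalents of H⁺ required: 49,630 ÷ 50 g/eq = 992.7 eq = 992.7 mol HCl.
Mass of HCl: 992.7 × 36.5 = 36,230 g.
Mass of 27.0% solution: 36,230 / 0.27 = 134,200 g.
Volume: 134,200 g ÷ 1.18 g/mL = 113,700 mL.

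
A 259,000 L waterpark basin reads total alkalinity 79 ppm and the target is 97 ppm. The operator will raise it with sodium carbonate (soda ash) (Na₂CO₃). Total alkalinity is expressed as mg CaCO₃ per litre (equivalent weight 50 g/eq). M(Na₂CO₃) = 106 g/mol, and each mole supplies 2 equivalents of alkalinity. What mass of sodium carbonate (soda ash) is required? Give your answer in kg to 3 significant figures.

4.94 kg

Alkalinity to add: (97 − 79) = 18 mg/L as CaCO₃ × 259,000 L = 4662 g as CaCO₃.
Equivalents: 4662 g ÷ 50 g/eq = 93.24 eq.
Each mole of Na₂CO₃ supplies 2 eq, so 93.24 / 2 = 46.62 mol.
Mass: 46.62 mol × 106 g/mol = 4942 g.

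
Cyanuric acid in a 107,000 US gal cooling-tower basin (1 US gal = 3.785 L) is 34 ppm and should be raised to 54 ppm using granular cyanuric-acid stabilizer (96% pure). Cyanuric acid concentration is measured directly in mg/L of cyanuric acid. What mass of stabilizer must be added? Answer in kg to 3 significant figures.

8.44 kg

Volume: 107,000 US gal × 3.785 L/gal = 404,995 L.
CYA to add: (54 − 34) = 20 mg/L × 404,995 L = 8100 g cyanuric acid.
At 96% purity: 8100 / 0.96 = 8437 g product.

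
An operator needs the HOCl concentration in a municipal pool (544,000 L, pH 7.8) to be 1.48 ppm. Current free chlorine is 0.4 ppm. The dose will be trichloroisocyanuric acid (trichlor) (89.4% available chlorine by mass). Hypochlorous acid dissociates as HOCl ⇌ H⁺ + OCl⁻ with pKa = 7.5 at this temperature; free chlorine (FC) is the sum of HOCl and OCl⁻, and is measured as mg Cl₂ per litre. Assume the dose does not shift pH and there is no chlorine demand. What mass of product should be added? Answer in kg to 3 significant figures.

2.45 kg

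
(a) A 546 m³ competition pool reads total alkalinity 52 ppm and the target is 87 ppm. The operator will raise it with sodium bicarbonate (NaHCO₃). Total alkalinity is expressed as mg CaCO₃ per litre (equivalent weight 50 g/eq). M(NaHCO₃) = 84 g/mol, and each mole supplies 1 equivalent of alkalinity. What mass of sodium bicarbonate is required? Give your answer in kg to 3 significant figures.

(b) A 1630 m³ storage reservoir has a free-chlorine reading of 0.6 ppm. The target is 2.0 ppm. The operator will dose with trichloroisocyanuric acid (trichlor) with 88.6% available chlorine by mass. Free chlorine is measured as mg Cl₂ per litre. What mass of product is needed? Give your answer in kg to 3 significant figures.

(a) 32.1 kg; (b) 2.58 kg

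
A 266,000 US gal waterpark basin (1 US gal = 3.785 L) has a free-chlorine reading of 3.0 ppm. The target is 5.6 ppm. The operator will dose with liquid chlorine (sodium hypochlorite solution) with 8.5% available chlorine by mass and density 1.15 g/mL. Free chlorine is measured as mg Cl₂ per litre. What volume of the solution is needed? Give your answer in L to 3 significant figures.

Volume: 266,000 US gal × 3.785 L/gal = 1,006,810 L.
Chlorine deficit: 5.6 − 3.0 = 2.6 ppm = 2.6 mg/L as Cl₂.
Cl₂ equivalent needed: 2.6 mg/L × 1,006,810 L = 2,618,000 mg = 2618 g.
Product at 8.5% available chlorine: 2618 / 0.085 = 30,800 g.
Volume at density 1.15 g/mL: 30,800 g ÷ 1.15 g/mL = 26,780 mL.

26.8 L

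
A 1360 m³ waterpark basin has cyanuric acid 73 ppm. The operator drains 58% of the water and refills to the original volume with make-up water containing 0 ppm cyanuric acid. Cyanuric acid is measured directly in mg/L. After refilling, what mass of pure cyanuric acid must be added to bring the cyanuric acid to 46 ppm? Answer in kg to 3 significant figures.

20.9 kg

Volume: 1360 m³ = 1,360,000 L.
After draining 58% and refilling: 73 × 0.42 + 0 × 0.58 = 30.66 ppm.
Deficit to target: 46 − 30.66 = 15.34 mg/L.
Mass: 15.34 mg/L × 1,360,000 L = 20,860 g cyanuric acid.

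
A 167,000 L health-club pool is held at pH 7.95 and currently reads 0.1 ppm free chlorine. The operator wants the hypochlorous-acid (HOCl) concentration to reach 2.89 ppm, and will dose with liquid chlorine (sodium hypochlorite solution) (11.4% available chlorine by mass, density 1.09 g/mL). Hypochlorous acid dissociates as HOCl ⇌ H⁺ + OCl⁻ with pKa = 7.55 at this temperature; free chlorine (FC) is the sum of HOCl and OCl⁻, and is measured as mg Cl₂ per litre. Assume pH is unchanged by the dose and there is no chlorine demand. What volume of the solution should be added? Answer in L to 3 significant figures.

[OCl⁻]/[HOCl] = 10^(pH − pKa) = 10^(7.95 − 7.55) = 2.512; fraction as HOCl = 1/(1 + 2.512) = 0.2847.
Free chlorine required for 2.89 ppm HOCl: 2.89 / 0.2847 = 10.15 ppm.
FC to add: 10.15 − 0.1 = 10.05 mg/L as Cl₂.
Cl₂ equivalent: 10.05 mg/L × 167,000 L = 1678 g.
Product at 11.4% available Cl: 1678 / 0.114 = 14,720 g.
Volume: 14,720 g ÷ 1.09 g/mL = 13,510 mL.

13.5 L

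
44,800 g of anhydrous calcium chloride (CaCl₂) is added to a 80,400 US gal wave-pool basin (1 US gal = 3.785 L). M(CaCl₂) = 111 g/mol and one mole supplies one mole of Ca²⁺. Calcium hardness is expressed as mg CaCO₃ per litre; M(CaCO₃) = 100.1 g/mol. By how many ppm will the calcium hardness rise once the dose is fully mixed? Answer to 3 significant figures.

133 ppm

Volume: 80,400 US gal × 3.785 L/gal = 304,314 L.
Moles of Ca²⁺: 44,800 g ÷ 111 g/mol = 403.6 mol.
As CaCO₃: 403.6 mol × 100.1 g/mol = 40,400 g.
Rise: 40,400 g / 304,314 L × 1000 = 132.8 mg/L.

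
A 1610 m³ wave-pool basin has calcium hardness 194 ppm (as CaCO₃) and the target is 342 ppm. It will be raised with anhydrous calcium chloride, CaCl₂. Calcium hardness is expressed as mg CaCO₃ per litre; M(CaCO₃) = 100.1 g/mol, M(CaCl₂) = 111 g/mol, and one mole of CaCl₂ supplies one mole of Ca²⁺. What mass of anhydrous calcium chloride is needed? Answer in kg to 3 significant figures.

264 kg

Volume: 1610 m³ = 1,610,000 L.
Hardness to add: (342 − 194) = 148 mg/L as CaCO₃ × 1,610,000 L = 238,300 g as CaCO₃.
Moles of Ca²⁺ (1 mol Ca²⁺ ≡ 1 mol CaCO₃): 238,300 / 100.1 g/mol = 2380 mol.
Mass of CaCl₂: 2380 × 111 = 264,200 g.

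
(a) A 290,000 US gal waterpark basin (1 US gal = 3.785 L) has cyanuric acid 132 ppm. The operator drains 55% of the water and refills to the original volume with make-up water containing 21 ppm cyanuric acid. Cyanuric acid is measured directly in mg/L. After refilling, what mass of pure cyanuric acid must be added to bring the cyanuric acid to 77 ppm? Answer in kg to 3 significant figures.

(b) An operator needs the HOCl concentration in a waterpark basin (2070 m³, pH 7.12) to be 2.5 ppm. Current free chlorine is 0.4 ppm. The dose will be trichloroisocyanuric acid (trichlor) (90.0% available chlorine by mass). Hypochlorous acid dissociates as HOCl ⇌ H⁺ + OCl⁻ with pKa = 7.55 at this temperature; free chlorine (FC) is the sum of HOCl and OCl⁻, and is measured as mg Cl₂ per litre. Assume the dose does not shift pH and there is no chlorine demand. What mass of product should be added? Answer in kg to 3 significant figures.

(a) 6.64 kg; (b) 6.97 kg

(a) Volume: 290,000 US gal × 3.785 L/gal = 1,097,650 L.
(a) After draining 55% and refilling: 132 × 0.45 + 21 × 0.55 = 70.95 ppm.
(a) Deficit to target: 77 − 70.95 = 6.05 mg/L.
(a) Mass: 6.05 mg/L × 1,097,650 L = 6641 g cyanuric acid.

(b) Volume: 2070 m³ = 2,070,000 L.
(b) [OCl⁻]/[HOCl] = 10^(pH − pKa) = 10^(7.12 − 7.55) = 0.3715; fraction as HOCl = 1/(1 + 0.3715) = 0.7291.
(b) Free chlorine required for 2.5 ppm HOCl: 2.5 / 0.7291 = 3.429 ppm.
(b) FC to add: 3.429 − 0.4 = 3.029 mg/L as Cl₂.
(b) Cl₂ equivalent: 3.029 mg/L × 2,070,000 L = 6270 g.
(b) Product at 90.0% available Cl: 6270 / 0.9 = 6966 g.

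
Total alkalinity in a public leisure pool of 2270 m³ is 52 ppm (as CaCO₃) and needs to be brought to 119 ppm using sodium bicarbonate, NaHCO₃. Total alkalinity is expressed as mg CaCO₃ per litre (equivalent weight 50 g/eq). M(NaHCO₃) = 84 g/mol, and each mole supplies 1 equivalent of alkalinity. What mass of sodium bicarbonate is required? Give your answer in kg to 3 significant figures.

256 kg

Volume: 2270 m³ = 2,270,000 L.
Alkalinity to add: (119 − 52) = 67 mg/L as CaCO₃ × 2,270,000 L = 152,100 g as CaCO₃.
Equivalents: 152,100 g ÷ 50 g/eq = 3042 eq.
NaHCO₃ supplies 1 eq per mole → 3042 mol.
Mass: 3042 mol × 84 g/mol = 255,500 g.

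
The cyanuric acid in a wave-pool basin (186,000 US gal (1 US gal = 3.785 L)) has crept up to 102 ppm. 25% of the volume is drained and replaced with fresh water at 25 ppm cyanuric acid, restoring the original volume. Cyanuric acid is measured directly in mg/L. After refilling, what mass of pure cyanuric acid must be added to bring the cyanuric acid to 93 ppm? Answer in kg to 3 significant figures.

7.22 kg

Volume: 186,000 US gal × 3.785 L/gal = 704,010 L.
After draining 25% and refilling: 102 × 0.75 + 25 × 0.25 = 82.75 ppm.
Deficit to target: 93 − 82.75 = 10.25 mg/L.
Mass: 10.25 mg/L × 704,010 L = 7216 g cyanuric acid.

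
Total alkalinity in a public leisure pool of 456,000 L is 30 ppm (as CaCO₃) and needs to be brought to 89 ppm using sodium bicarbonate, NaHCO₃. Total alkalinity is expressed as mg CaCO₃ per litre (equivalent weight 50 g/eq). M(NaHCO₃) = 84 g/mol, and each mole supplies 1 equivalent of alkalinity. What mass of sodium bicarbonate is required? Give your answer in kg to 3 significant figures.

45.2 kg

Alkalinity to add: (89 − 30) = 59 mg/L as CaCO₃ × 456,000 L = 26,900 g as CaCO₃.
Equivalents: 26,900 g ÷ 50 g/eq = 538.1 eq.
NaHCO₃ supplies 1 eq per mole → 538.1 mol.
Mass: 538.1 mol × 84 g/mol = 45,200 g.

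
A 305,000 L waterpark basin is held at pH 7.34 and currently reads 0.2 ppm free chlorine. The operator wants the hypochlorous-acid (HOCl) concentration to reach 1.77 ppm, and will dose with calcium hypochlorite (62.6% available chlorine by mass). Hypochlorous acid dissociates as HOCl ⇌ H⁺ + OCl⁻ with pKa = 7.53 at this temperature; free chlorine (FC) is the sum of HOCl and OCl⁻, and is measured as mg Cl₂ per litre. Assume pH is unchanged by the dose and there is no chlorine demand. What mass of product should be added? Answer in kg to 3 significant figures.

[OCl⁻]/[HOCl] = 10^(pH − pKa) = 10^(7.34 − 7.53) = 0.6457; fraction as HOCl = 1/(1 + 0.6457) = 0.6077.
Free chlorine required for 1.77 ppm HOCl: 1.77 / 0.6077 = 2.913 ppm.
FC to add: 2.913 − 0.2 = 2.713 mg/L as Cl₂.
Cl₂ equivalent: 2.713 mg/L × 305,000 L = 827.4 g.
Product at 62.6% available Cl: 827.4 / 0.626 = 1322 g.

1.32 kg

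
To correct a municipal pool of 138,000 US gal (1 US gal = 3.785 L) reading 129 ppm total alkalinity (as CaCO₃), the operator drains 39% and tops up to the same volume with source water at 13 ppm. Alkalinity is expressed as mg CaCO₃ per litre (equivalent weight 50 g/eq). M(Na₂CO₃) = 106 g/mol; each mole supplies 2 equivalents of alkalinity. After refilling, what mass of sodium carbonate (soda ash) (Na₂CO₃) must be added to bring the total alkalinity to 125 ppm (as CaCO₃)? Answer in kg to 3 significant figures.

22.8 kg

Volume: 138,000 US gal × 3.785 L/gal = 522,330 L.
After draining 39% and refilling: 129 × 0.61 + 13 × 0.39 = 83.76 ppm.
Deficit to target: 125 − 83.76 = 41.24 mg/L.
As CaCO₃: 41.24 mg/L × 522,330 L = 21,540 g; ÷ 50 g/eq ÷ 2 = 215.4 mol Na₂CO₃.
Mass: 215.4 × 106 = 22,830 g.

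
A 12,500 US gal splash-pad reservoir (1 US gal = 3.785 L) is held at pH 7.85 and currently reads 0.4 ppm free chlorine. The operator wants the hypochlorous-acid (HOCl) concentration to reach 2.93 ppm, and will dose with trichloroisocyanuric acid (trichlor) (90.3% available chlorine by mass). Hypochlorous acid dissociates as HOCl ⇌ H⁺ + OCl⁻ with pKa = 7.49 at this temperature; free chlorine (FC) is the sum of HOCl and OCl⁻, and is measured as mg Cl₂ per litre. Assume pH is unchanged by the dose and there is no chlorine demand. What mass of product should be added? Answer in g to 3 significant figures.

484 g

Volume: 12,500 US gal × 3.785 L/gal = 47,312 L.
[OCl⁻]/[HOCl] = 10^(pH − pKa) = 10^(7.85 − 7.49) = 2.291; fraction as HOCl = 1/(1 + 2.291) = 0.3039.
Free chlorine required for 2.93 ppm HOCl: 2.93 / 0.3039 = 9.642 ppm.
FC to add: 9.642 − 0.4 = 9.242 mg/L as Cl₂.
Cl₂ equivalent: 9.242 mg/L × 47,312 L = 437.3 g.
Product at 90.3% available Cl: 437.3 / 0.903 = 484.2 g.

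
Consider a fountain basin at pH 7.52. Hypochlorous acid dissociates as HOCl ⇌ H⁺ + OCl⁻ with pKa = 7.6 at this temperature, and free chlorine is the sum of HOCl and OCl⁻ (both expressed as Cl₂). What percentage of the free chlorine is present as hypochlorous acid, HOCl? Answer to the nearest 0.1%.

54.6%

[OCl⁻]/[HOCl] = 10^(pH − pKa) = 10^(7.52 − 7.6) = 10^-0.08 = 0.8318.
Fraction as HOCl = 1 / (1 + 0.8318) = 0.5459.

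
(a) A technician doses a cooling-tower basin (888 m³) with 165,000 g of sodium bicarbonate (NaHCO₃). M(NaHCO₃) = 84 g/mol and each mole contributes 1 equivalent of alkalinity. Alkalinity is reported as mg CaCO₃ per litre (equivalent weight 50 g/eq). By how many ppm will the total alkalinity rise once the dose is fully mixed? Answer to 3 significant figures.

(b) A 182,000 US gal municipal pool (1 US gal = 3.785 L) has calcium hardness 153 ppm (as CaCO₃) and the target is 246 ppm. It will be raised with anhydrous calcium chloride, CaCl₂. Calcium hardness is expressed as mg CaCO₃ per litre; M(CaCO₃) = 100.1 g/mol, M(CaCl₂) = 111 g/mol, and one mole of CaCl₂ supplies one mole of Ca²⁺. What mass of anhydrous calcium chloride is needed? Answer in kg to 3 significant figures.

(a) Volume: 888 m³ = 888,000 L.
(a) Moles of NaHCO₃: 165,000 g ÷ 84 g/mol = 1964 mol → 1964 eq of alkalinity.
(a) As CaCO₃: 1964 eq × 50 g/eq = 98,210 g.
(a) Rise: 98,210 g / 888,000 L × 1000 = 110.6 mg/L.

(b) Volume: 182,000 US gal × 3.785 L/gal = 688,870 L.
(b) Hardness to add: (246 − 153) = 93 mg/L as CaCO₃ × 688,870 L = 64,060 g as CaCO₃.
(b) Moles of Ca²⁺ (1 mol Ca²⁺ ≡ 1 mol CaCO₃): 64,060 / 100.1 g/mol = 640 mol.
(b) Mass of CaCl₂: 640 × 111 = 71,040 g.

(a) 111 ppm; (b) 71.0 kg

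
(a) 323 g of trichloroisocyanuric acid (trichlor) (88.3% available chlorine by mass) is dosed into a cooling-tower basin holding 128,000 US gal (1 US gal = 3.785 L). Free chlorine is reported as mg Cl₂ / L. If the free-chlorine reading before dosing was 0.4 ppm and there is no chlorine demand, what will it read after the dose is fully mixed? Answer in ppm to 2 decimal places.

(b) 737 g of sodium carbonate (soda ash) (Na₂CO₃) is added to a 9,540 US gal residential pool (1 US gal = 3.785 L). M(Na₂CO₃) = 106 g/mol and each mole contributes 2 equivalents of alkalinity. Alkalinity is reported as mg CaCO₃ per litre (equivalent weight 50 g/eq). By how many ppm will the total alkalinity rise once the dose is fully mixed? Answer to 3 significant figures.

(a) Volume: 128,000 US gal × 3.785 L/gal = 484,480 L.
(a) Available chlorine delivered: 323 g × 0.883 = 285.2 g as Cl₂.
(a) Concentration rise: 285.2 g / 484,480 L = 0.5887 mg/L = 0.59 ppm.
(a) Final FC: 0.4 + 0.59 = 0.99 ppm.

(b) Volume: 9,540 US gal × 3.785 L/gal = 36,109 L.
(b) Moles of Na₂CO₃: 737 g ÷ 106 g/mol = 6.953 mol → 13.91 eq of alkalinity.
(b) As CaCO₃: 13.91 eq × 50 g/eq = 695.3 g.
(b) Rise: 695.3 g / 36,109 L × 1000 = 19.26 mg/L.

(a) 0.99 ppm; (b) 19.3 ppm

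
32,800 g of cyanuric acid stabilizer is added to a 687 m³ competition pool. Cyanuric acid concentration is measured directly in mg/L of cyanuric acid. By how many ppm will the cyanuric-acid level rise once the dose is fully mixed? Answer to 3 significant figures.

47.7 ppm

Volume: 687 m³ = 687,000 L.
Rise: 32,800 g / 687,000 L × 1000 = 47.74 mg/L.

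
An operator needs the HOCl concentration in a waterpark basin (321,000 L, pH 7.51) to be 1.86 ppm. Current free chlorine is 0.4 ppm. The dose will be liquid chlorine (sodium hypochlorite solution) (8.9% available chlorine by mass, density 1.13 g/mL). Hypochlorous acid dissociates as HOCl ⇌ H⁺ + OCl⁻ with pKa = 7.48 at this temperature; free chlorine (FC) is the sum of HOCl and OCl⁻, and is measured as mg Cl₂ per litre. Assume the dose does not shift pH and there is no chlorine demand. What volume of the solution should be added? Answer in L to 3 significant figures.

11.0 L

[OCl⁻]/[HOCl] = 10^(pH − pKa) = 10^(7.51 − 7.48) = 1.072; fraction as HOCl = 1/(1 + 1.072) = 0.4827.
Free chlorine required for 1.86 ppm HOCl: 1.86 / 0.4827 = 3.853 ppm.
FC to add: 3.853 − 0.4 = 3.453 mg/L as Cl₂.
Cl₂ equivalent: 3.453 mg/L × 321,000 L = 1108 g.
Product at 8.9% available Cl: 1108 / 0.089 = 12,450 g.
Volume: 12,450 g ÷ 1.13 g/mL = 11,020 mL.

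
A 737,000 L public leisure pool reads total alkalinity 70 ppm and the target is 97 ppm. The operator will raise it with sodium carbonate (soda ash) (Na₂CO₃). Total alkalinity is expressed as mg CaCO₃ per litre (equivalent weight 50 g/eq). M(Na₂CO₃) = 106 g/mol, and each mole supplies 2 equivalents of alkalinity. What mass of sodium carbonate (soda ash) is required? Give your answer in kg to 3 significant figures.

21.1 kg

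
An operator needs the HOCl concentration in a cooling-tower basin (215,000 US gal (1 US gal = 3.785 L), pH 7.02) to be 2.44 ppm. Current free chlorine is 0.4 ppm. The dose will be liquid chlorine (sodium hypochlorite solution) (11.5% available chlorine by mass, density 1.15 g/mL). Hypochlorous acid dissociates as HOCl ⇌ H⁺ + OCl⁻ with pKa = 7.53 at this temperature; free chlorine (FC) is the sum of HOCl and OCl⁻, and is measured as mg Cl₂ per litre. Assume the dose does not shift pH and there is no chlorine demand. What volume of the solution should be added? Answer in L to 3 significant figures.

Volume: 215,000 US gal × 3.785 L/gal = 813,775 L.
[OCl⁻]/[HOCl] = 10^(pH − pKa) = 10^(7.02 − 7.53) = 0.309; fraction as HOCl = 1/(1 + 0.309) = 0.7639.
Free chlorine required for 2.44 ppm HOCl: 2.44 / 0.7639 = 3.194 ppm.
FC to add: 3.194 − 0.4 = 2.794 mg/L as Cl₂.
Cl₂ equivalent: 2.794 mg/L × 813,775 L = 2274 g.
Product at 11.5% available Cl: 2274 / 0.115 = 19,770 g.
Volume: 19,770 g ÷ 1.15 g/mL = 17,190 mL.

17.2 L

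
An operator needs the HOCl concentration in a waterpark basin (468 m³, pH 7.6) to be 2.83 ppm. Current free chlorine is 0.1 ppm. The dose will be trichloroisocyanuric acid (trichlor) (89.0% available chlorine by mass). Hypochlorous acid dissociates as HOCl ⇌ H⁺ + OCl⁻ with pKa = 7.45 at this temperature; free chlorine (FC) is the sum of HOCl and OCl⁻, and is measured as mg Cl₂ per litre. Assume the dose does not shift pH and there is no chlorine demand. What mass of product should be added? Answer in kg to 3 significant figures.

Volume: 468 m³ = 468,000 L.
[OCl⁻]/[HOCl] = 10^(pH − pKa) = 10^(7.6 − 7.45) = 1.413; fraction as HOCl = 1/(1 + 1.413) = 0.4145.
Free chlorine required for 2.83 ppm HOCl: 2.83 / 0.4145 = 6.827 ppm.
FC to add: 6.827 − 0.1 = 6.727 mg/L as Cl₂.
Cl₂ equivalent: 6.727 mg/L × 468,000 L = 3148 g.
Product at 89.0% available Cl: 3148 / 0.89 = 3538 g.

3.54 kg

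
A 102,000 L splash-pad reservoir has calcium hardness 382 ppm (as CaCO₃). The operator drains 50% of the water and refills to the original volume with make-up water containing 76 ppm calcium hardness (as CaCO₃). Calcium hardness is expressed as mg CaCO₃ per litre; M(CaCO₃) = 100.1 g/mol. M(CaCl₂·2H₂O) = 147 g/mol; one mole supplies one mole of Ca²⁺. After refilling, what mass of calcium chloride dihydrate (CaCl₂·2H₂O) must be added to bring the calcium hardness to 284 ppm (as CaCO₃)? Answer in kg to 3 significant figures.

8.24 kg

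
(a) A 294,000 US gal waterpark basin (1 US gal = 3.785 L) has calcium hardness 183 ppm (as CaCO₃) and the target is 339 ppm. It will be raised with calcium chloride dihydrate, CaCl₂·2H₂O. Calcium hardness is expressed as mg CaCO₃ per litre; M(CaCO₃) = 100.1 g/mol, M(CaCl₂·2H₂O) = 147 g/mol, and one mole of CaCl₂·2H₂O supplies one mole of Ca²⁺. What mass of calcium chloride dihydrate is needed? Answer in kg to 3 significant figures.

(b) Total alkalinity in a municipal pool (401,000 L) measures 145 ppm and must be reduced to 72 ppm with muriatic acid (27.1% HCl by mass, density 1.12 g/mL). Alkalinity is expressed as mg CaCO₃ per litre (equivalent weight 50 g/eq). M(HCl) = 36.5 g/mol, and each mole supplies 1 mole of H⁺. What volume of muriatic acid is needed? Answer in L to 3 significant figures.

(a) Volume: 294,000 US gal × 3.785 L/gal = 1,112,790 L.
(a) Hardness to add: (339 − 183) = 156 mg/L as CaCO₃ × 1,112,790 L = 173,600 g as CaCO₃.
(a) Moles of Ca²⁺ (1 mol Ca²⁺ ≡ 1 mol CaCO₃): 173,600 / 100.1 g/mol = 1734 mol.
(a) Mass of CaCl₂·2H₂O: 1734 × 147 = 254,900 g.

(b) Alkalinity to neutralize: (145 − 72) = 73 mg/L as CaCO₃ × 401,000 L = 29,270 g as CaCO₃.
(b) Equivalents of H⁺ required: 29,270 ÷ 50 g/eq = 585.5 eq = 585.5 mol HCl.
(b) Mass of HCl: 585.5 × 36.5 = 21,370 g.
(b) Mass of 27.1% solution: 21,370 / 0.271 = 78,850 g.
(b) Volume: 78,850 g ÷ 1.12 g/mL = 70,400 mL.

(a) 255 kg; (b) 70.4 L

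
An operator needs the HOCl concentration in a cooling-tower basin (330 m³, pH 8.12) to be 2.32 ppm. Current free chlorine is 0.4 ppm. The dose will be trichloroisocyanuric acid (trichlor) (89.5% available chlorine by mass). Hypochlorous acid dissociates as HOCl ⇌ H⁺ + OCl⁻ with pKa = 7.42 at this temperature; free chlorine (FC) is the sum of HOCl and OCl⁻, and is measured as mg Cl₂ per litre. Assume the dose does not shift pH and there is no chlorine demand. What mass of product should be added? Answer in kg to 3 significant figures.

5.00 kg

Volume: 330 m³ = 330,000 L.
[OCl⁻]/[HOCl] = 10^(pH − pKa) = 10^(8.12 − 7.42) = 5.012; fraction as HOCl = 1/(1 + 5.012) = 0.1663.
Free chlorine required for 2.32 ppm HOCl: 2.32 / 0.1663 = 13.95 ppm.
FC to add: 13.95 − 0.4 = 13.55 mg/L as Cl₂.
Cl₂ equivalent: 13.55 mg/L × 330,000 L = 4471 g.
Product at 89.5% available Cl: 4471 / 0.895 = 4995 g.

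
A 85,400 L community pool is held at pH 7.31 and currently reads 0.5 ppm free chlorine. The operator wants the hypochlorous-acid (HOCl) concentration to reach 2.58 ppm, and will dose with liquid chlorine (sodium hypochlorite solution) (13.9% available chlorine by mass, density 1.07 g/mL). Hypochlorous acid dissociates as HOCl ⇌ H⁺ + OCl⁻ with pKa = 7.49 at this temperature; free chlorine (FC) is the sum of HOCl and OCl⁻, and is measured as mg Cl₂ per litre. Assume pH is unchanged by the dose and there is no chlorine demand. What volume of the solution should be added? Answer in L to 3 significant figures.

2.17 L

[OCl⁻]/[HOCl] = 10^(pH − pKa) = 10^(7.31 − 7.49) = 0.6607; fraction as HOCl = 1/(1 + 0.6607) = 0.6022.
Free chlorine required for 2.58 ppm HOCl: 2.58 / 0.6022 = 4.285 ppm.
FC to add: 4.285 − 0.5 = 3.785 mg/L as Cl₂.
Cl₂ equivalent: 3.785 mg/L × 85,400 L = 323.2 g.
Product at 13.9% available Cl: 323.2 / 0.139 = 2325 g.
Volume: 2325 g ÷ 1.07 g/mL = 2173 mL.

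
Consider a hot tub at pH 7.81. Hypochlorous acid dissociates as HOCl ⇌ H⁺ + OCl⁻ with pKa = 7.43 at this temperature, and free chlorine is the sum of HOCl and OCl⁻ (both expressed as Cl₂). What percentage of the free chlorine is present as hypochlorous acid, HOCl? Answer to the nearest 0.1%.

[OCl⁻]/[HOCl] = 10^(pH − pKa) = 10^(7.81 − 7.43) = 10^0.38 = 2.399.
Fraction as HOCl = 1 / (1 + 2.399) = 0.2942.

29.4%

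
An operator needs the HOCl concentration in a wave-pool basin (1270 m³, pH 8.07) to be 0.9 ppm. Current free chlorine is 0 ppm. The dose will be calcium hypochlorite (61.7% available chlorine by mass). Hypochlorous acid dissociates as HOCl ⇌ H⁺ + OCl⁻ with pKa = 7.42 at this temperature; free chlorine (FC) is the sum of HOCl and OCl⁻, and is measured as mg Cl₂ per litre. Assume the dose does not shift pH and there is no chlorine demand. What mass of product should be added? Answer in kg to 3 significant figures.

10.1 kg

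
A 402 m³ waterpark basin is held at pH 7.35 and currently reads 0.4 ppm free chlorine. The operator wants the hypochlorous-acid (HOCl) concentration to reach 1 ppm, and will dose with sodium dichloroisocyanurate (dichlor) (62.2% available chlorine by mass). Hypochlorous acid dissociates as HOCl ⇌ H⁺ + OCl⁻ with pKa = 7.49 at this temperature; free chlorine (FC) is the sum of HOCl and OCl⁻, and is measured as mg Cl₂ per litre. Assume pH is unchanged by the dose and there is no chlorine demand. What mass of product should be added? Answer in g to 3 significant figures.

Volume: 402 m³ = 402,000 L.
[OCl⁻]/[HOCl] = 10^(pH − pKa) = 10^(7.35 − 7.49) = 0.7244; fraction as HOCl = 1/(1 + 0.7244) = 0.5799.
Free chlorine required for 1 ppm HOCl: 1 / 0.5799 = 1.724 ppm.
FC to add: 1.724 − 0.4 = 1.324 mg/L as Cl₂.
Cl₂ equivalent: 1.324 mg/L × 402,000 L = 532.4 g.
Product at 62.2% available Cl: 532.4 / 0.622 = 856 g.

856 g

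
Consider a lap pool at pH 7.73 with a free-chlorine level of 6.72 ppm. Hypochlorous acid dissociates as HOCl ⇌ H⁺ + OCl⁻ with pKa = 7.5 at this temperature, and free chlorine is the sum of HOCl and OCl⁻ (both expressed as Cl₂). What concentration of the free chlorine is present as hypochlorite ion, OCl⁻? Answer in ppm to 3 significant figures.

4.23 ppm

[OCl⁻]/[HOCl] = 10^(pH − pKa) = 10^(7.73 − 7.5) = 10^0.23 = 1.698.
Fraction as HOCl = 1 / (1 + 1.698) = 0.3706.
OCl⁻ = (1 − 0.3706) × 6.72 ppm = 4.229 ppm.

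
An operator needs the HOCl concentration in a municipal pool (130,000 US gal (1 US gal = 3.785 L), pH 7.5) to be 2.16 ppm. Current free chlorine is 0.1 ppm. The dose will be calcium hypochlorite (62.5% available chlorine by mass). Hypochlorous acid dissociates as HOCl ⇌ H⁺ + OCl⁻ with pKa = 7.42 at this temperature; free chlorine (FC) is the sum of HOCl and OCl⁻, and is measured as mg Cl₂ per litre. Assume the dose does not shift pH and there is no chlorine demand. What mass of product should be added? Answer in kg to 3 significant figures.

3.67 kg

Volume: 130,000 US gal × 3.785 L/gal = 492,050 L.
[OCl⁻]/[HOCl] = 10^(pH − pKa) = 10^(7.5 − 7.42) = 1.202; fraction as HOCl = 1/(1 + 1.202) = 0.4541.
Free chlorine required for 2.16 ppm HOCl: 2.16 / 0.4541 = 4.757 ppm.
FC to add: 4.757 − 0.1 = 4.657 mg/L as Cl₂.
Cl₂ equivalent: 4.657 mg/L × 492,050 L = 2291 g.
Product at 62.5% available Cl: 2291 / 0.625 = 3666 g.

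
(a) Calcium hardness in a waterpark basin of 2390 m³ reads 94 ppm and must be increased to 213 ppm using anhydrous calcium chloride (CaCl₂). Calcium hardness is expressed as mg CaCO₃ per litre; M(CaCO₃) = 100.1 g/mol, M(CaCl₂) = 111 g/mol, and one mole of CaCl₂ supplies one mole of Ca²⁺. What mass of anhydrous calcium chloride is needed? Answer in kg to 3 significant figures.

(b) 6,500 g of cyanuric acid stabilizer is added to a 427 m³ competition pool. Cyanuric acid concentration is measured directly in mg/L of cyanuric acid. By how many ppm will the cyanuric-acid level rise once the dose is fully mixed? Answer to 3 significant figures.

(a) 315 kg; (b) 15.2 ppm

(a) Volume: 2390 m³ = 2,390,000 L.
(a) Hardness to add: (213 − 94) = 119 mg/L as CaCO₃ × 2,390,000 L = 284,400 g as CaCO₃.
(a) Moles of Ca²⁺ (1 mol Ca²⁺ ≡ 1 mol CaCO₃): 284,400 / 100.1 g/mol = 2841 mol.
(a) Mass of CaCl₂: 2841 × 111 = 315,400 g.

(b) Volume: 427 m³ = 427,000 L.
(b) Rise: 6,500 g / 427,000 L × 1000 = 15.22 mg/L.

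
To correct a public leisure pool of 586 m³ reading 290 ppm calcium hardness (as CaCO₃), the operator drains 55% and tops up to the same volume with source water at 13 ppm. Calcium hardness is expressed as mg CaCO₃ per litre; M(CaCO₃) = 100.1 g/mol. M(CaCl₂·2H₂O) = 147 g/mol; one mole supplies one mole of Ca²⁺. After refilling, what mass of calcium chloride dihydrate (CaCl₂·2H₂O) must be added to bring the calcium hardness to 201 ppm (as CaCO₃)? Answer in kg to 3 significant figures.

Volume: 586 m³ = 586,000 L.
After draining 55% and refilling: 290 × 0.45 + 13 × 0.55 = 137.65 ppm.
Deficit to target: 201 − 137.65 = 63.35 mg/L.
As CaCO₃: 63.35 mg/L × 586,000 L = 37,120 g; ÷ 100.1 = 370.9 mol Ca²⁺.
Mass: 370.9 × 147 = 54,520 g.

54.5 kg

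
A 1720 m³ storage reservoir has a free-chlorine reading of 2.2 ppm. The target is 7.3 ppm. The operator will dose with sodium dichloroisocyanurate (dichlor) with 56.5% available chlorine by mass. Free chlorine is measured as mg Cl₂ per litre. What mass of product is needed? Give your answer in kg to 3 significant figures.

Volume: 1720 m³ = 1,720,000 L.
Chlorine deficit: 7.3 − 2.2 = 5.1 ppm = 5.1 mg/L as Cl₂.
Cl₂ equivalent needed: 5.1 mg/L × 1,720,000 L = 8,772,000 mg = 8772 g.
Product at 56.5% available chlorine: 8772 / 0.565 = 15,530 g.

15.5 kg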